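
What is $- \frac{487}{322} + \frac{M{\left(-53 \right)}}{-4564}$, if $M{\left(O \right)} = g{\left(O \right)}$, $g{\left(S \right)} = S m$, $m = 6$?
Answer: $- \frac{37862}{26243} \approx -1.4427$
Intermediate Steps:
$g{\left(S \right)} = 6 S$ ($g{\left(S \right)} = S 6 = 6 S$)
$M{\left(O \right)} = 6 O$
$- \frac{487}{322} + \frac{M{\left(-53 \right)}}{-4564} = - \frac{487}{322} + \frac{6 \left(-53\right)}{-4564} = \left(-487\right) \frac{1}{322} - - \frac{159}{2282} = - \frac{487}{322} + \frac{159}{2282} = - \frac{37862}{26243}$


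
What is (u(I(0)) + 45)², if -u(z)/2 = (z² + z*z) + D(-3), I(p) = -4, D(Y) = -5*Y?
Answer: 2401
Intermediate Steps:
u(z) = -30 - 4*z² (u(z) = -2*((z² + z*z) - 5*(-3)) = -2*((z² + z²) + 15) = -2*(2*z² + 15) = -2*(15 + 2*z²) = -30 - 4*z²)
(u(I(0)) + 45)² = ((-30 - 4*(-4)²) + 45)² = ((-30 - 4*16) + 45)² = ((-30 - 64) + 45)² = (-94 + 45)² = (-49)² = 2401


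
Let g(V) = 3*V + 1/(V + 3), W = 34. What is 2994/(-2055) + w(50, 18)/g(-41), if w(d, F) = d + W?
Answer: -1370434/640475 ≈ -2.1397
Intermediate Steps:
w(d, F) = 34 + d (w(d, F) = d + 34 = 34 + d)
g(V) = 1/(3 + V) + 3*V (g(V) = 3*V + 1/(3 + V) = 1/(3 + V) + 3*V)
2994/(-2055) + w(50, 18)/g(-41) = 2994/(-2055) + (34 + 50)/(((1 + 3*(-41)**2 + 9*(-41))/(3 - 41))) = 2994*(-1/2055) + 84/(((1 + 3*1681 - 369)/(-38))) = -998/685 + 84/((-(1 + 5043 - 369)/38)) = -998/685 + 84/((-1/38*4675)) = -998/685 + 84/(-4675/38) = -998/685 + 84*(-38/4675) = -998/685 - 3192/4675 = -1370434/640475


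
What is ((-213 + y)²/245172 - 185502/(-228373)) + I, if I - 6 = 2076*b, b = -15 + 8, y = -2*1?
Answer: -18913124781809/1302108492 ≈ -14525.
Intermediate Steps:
y = -2
b = -7
I = -14526 (I = 6 + 2076*(-7) = 6 - 14532 = -14526)
((-213 + y)²/245172 - 185502/(-228373)) + I = ((-213 - 2)²/245172 - 185502/(-228373)) - 14526 = ((-215)²*(1/245172) - 185502*(-1/228373)) - 14526 = (46225*(1/245172) + 4314/5311) - 14526 = (46225/245172 + 4314/5311) - 14526 = 1303172983/1302108492 - 14526 = -18913124781809/1302108492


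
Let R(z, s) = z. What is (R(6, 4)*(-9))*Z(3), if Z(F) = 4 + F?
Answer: -378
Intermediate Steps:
(R(6, 4)*(-9))*Z(3) = (6*(-9))*(4 + 3) = -54*7 = -378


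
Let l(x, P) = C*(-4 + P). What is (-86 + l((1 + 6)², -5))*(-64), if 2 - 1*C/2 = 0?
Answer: 7808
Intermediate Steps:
C = 4 (C = 4 - 2*0 = 4 + 0 = 4)
l(x, P) = -16 + 4*P (l(x, P) = 4*(-4 + P) = -16 + 4*P)
(-86 + l((1 + 6)², -5))*(-64) = (-86 + (-16 + 4*(-5)))*(-64) = (-86 + (-16 - 20))*(-64) = (-86 - 36)*(-64) = -122*(-64) = 7808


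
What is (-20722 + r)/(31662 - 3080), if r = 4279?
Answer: -16443/28582 ≈ -0.57529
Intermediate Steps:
(-20722 + r)/(31662 - 3080) = (-20722 + 4279)/(31662 - 3080) = -16443/28582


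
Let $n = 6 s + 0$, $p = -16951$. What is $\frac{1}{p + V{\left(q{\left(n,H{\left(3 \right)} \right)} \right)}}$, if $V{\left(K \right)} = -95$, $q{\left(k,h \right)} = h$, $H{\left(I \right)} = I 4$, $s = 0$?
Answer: $- \frac{1}{17046} \approx -5.8665 \cdot 10^{-5}$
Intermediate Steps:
$n = 0$ ($n = 6 \cdot 0 + 0 = 0 + 0 = 0$)
$H{\left(I \right)} = 4 I$
$\frac{1}{p + V{\left(q{\left(n,H{\left(3 \right)} \right)} \right)}} = \frac{1}{-16951 - 95} = \frac{1}{-17046} = - \frac{1}{17046}$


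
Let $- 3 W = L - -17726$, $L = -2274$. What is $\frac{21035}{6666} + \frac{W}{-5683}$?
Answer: $\frac{51292083}{12627626} \approx 4.0619$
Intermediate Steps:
$W = - \frac{15452}{3}$ ($W = - \frac{-2274 - -17726}{3} = - \frac{-2274 + 17726}{3} = \left(- \frac{1}{3}\right) 15452 = - \frac{15452}{3} \approx -5150.7$)
$\frac{21035}{6666} + \frac{W}{-5683} = \frac{21035}{6666} - \frac{15452}{3 \left(-5683\right)} = 21035 \cdot \frac{1}{6666} - - \frac{15452}{17049} = \frac{21035}{6666} + \frac{15452}{17049} = \frac{51292083}{12627626}$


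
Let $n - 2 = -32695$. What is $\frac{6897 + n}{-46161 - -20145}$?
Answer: $\frac{6449}{6504} \approx 0.99154$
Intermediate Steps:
$n = -32693$ ($n = 2 - 32695 = -32693$)
$\frac{6897 + n}{-46161 - -20145} = \frac{6897 - 32693}{-46161 - -20145} = - \frac{25796}{-46161 + 20145} = - \frac{25796}{-26016} = \left(-25796\right) \left(- \frac{1}{26016}\right) = \frac{6449}{6504}$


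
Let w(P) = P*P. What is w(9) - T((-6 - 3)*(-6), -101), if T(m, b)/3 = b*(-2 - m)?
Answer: -16887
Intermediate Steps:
T(m, b) = 3*b*(-2 - m) (T(m, b) = 3*(b*(-2 - m)) = 3*b*(-2 - m))
w(P) = P²
w(9) - T((-6 - 3)*(-6), -101) = 9² - (-3)*(-101)*(2 + (-6 - 3)*(-6)) = 81 - (-3)*(-101)*(2 - 9*(-6)) = 81 - (-3)*(-101)*(2 + 54) = 81 - (-3)*(-101)*56 = 81 - 1*16968 = 81 - 16968 = -16887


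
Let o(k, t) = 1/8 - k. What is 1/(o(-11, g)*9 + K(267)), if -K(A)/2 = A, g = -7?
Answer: -8/3471 ≈ -0.0023048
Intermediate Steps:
K(A) = -2*A
o(k, t) = ⅛ - k
1/(o(-11, g)*9 + K(267)) = 1/((⅛ - 1*(-11))*9 - 2*267) = 1/((⅛ + 11)*9 - 534) = 1/((89/8)*9 - 534) = 1/(801/8 - 534) = 1/(-3471/8) = -8/3471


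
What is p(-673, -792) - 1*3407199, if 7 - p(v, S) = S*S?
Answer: -4034456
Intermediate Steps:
p(v, S) = 7 - S² (p(v, S) = 7 - S*S = 7 - S²)
p(-673, -792) - 1*3407199 = (7 - 1*(-792)²) - 1*3407199 = (7 - 1*627264) - 3407199 = (7 - 627264) - 3407199 = -627257 - 3407199 = -4034456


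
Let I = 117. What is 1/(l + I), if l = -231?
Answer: -1/114 ≈ -0.0087719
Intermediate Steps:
1/(l + I) = 1/(-231 + 117) = 1/(-114) = -1/114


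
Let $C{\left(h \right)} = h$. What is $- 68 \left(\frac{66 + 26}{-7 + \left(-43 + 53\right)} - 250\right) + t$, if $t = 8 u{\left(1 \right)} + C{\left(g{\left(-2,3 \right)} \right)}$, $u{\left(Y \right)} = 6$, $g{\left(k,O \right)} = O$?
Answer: $\frac{44897}{3} \approx 14966.0$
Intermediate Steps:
$t = 51$ ($t = 8 \cdot 6 + 3 = 48 + 3 = 51$)
$- 68 \left(\frac{66 + 26}{-7 + \left(-43 + 53\right)} - 250\right) + t = - 68 \left(\frac{66 + 26}{-7 + \left(-43 + 53\right)} - 250\right) + 51 = - 68 \left(\frac{92}{-7 + 10} - 250\right) + 51 = - 68 \left(\frac{92}{3} - 250\right) + 51 = \left(-68\right) \left(- \frac{658}{3}\right) + 51 = \frac{44744}{3} + 51 = \frac{44897}{3}$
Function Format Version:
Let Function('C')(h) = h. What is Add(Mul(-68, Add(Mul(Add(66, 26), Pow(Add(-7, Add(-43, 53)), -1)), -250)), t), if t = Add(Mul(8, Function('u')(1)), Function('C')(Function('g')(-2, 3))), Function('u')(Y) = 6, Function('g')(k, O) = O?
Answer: Rational(44897, 3) ≈ 14966.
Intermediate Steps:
t = 51 (t = Add(Mul(8, 6), 3) = Add(48, 3) = 51)
Add(Mul(-68, Add(Mul(Add(66, 26), Pow(Add(-7, Add(-43, 53)), -1)), -250)), t) = Add(Mul(-68, Add(Mul(Add(66, 26), Pow(Add(-7, Add(-43, 53)), -1)), -250)), 51) = Add(Mul(-68, Add(Mul(92, Pow(Add(-7, 10), -1)), -250)), 51) = Add(Mul(-68, Add(Mul(92, Pow(3, -1)), -250)), 51) = Add(Mul(-68, Add(Mul(92, Rational(1, 3)), -250)), 51) = Add(Mul(-68, Add(Rational(92, 3), -250)), 51) = Add(Mul(-68, Rational(-658, 3)), 51) = Add(Rational(44744, 3), 51) = Rational(44897, 3)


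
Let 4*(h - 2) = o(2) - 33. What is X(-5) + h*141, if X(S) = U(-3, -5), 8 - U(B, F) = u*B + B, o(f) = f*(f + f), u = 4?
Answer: -2305/4 ≈ -576.25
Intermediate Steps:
o(f) = 2*f² (o(f) = f*(2*f) = 2*f²)
U(B, F) = 8 - 5*B (U(B, F) = 8 - (4*B + B) = 8 - 5*B)
h = -17/4 (h = 2 + (2*2² - 33)/4 = 2 + (2*4 - 33)/4 = 2 + (8 - 33)/4 = 2 + (¼)*(-25) = 2 - 25/4 = -17/4 ≈ -4.2500)
X(S) = 23 (X(S) = 8 - 5*(-3) = 8 + 15 = 23)
X(-5) + h*141 = 23 - 17/4*141 = 23 - 2397/4 = -2305/4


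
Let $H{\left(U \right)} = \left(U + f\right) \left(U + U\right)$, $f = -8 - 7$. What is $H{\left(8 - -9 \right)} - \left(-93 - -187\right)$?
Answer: $-26$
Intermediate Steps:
$f = -15$
$H{\left(U \right)} = 2 U \left(-15 + U\right)$ ($H{\left(U \right)} = \left(U - 15\right) \left(U + U\right) = \left(-15 + U\right) 2 U = 2 U \left(-15 + U\right)$)
$H{\left(8 - -9 \right)} - \left(-93 - -187\right) = 2 \left(8 - -9\right) \left(-15 + \left(8 - -9\right)\right) - \left(-93 - -187\right) = 2 \left(8 + 9\right) \left(-15 + \left(8 + 9\right)\right) - \left(-93 + 187\right) = 2 \cdot 17 \left(-15 + 17\right) - 94 = 2 \cdot 17 \cdot 2 - 94 = 68 - 94 = -26$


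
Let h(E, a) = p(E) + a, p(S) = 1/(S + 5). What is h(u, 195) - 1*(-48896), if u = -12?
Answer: 343636/7 ≈ 49091.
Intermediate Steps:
p(S) = 1/(5 + S)
h(E, a) = a + 1/(5 + E) (h(E, a) = 1/(5 + E) + a = a + 1/(5 + E))
h(u, 195) - 1*(-48896) = (1 + 195*(5 - 12))/(5 - 12) - 1*(-48896) = (1 + 195*(-7))/(-7) + 48896 = -(1 - 1365)/7 + 48896 = -⅐*(-1364) + 48896 = 1364/7 + 48896 = 343636/7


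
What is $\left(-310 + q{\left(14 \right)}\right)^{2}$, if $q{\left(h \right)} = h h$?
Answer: $12996$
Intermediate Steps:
$q{\left(h \right)} = h^{2}$
$\left(-310 + q{\left(14 \right)}\right)^{2} = \left(-310 + 14^{2}\right)^{2} = \left(-310 + 196\right)^{2} = \left(-114\right)^{2} = 12996$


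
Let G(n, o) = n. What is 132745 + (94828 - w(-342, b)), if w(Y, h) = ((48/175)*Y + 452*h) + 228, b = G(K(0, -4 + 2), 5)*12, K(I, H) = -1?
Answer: 40750991/175 ≈ 2.3286e+5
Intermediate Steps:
b = -12 (b = -1*12 = -12)
w(Y, h) = 228 + 452*h + 48*Y/175 (w(Y, h) = ((48*(1/175))*Y + 452*h) + 228 = (48*Y/175 + 452*h) + 228 = (452*h + 48*Y/175) + 228 = 228 + 452*h + 48*Y/175)
132745 + (94828 - w(-342, b)) = 132745 + (94828 - (228 + 452*(-12) + (48/175)*(-342))) = 132745 + (94828 - (228 - 5424 - 16416/175)) = 132745 + (94828 - 1*(-925716/175)) = 132745 + (94828 + 925716/175) = 132745 + 17520616/175 = 40750991/175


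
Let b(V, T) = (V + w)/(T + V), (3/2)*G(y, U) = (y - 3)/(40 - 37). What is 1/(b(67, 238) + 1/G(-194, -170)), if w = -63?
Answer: -120170/1169 ≈ -102.80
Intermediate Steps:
G(y, U) = -⅔ + 2*y/9 (G(y, U) = 2*((y - 3)/(40 - 37))/3 = 2*((-3 + y)/3)/3 = 2*((-3 + y)*(⅓))/3 = 2*(-1 + y/3)/3 = -⅔ + 2*y/9)
b(V, T) = (-63 + V)/(T + V) (b(V, T) = (V - 63)/(T + V) = (-63 + V)/(T + V))
1/(b(67, 238) + 1/G(-194, -170)) = 1/((-63 + 67)/(238 + 67) + 1/(-⅔ + (2/9)*(-194))) = 1/(4/305 + 1/(-⅔ - 388/9)) = 1/((1/305)*4 + 1/(-394/9)) = 1/(4/305 - 9/394) = 1/(-1169/120170) = -120170/1169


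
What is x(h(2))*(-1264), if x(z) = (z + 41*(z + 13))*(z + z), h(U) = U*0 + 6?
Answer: -11906880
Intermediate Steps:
h(U) = 6 (h(U) = 0 + 6 = 6)
x(z) = 2*z*(533 + 42*z) (x(z) = (z + 41*(13 + z))*(2*z) = (z + (533 + 41*z))*(2*z) = (533 + 42*z)*(2*z) = 2*z*(533 + 42*z))
x(h(2))*(-1264) = (2*6*(533 + 42*6))*(-1264) = (2*6*(533 + 252))*(-1264) = (2*6*785)*(-1264) = 9420*(-1264) = -11906880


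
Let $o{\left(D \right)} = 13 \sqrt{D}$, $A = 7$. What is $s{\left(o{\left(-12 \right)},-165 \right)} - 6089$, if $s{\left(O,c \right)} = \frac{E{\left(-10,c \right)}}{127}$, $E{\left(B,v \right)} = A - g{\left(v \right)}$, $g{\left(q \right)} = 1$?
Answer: $- \frac{773297}{127} \approx -6089.0$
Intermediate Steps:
$E{\left(B,v \right)} = 6$ ($E{\left(B,v \right)} = 7 - 1 = 6$)
$s{\left(O,c \right)} = \frac{6}{127}$
$s{\left(o{\left(-12 \right)},-165 \right)} - 6089 = \frac{6}{127} - 6089 = - \frac{773297}{127}$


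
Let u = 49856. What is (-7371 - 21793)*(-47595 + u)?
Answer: -65939804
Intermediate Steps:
(-7371 - 21793)*(-47595 + u) = (-7371 - 21793)*(-47595 + 49856) = -29164*2261 = -65939804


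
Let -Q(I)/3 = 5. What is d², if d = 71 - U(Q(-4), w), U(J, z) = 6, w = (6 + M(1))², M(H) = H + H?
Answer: 4225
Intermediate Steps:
M(H) = 2*H
Q(I) = -15 (Q(I) = -3*5 = -15)
w = 64 (w = (6 + 2*1)² = (6 + 2)² = 8² = 64)
d = 65 (d = 71 - 1*6 = 71 - 6 = 65)
d² = 65² = 4225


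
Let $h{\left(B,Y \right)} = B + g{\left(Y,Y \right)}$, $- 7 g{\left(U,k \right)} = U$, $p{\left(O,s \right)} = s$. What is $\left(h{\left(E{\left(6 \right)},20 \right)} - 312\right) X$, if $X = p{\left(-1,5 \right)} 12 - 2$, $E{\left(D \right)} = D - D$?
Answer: $- \frac{127832}{7} \approx -18262.0$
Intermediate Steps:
$E{\left(D \right)} = 0$
$g{\left(U,k \right)} = - \frac{U}{7}$
$h{\left(B,Y \right)} = B - \frac{Y}{7}$
$X = 58$ ($X = 5 \cdot 12 - 2 = 60 - 2 = 58$)
$\left(h{\left(E{\left(6 \right)},20 \right)} - 312\right) X = \left(\left(0 - \frac{20}{7}\right) - 312\right) 58 = \left(- \frac{20}{7} - 312\right) 58 = \left(- \frac{2204}{7}\right) 58 = - \frac{127832}{7}$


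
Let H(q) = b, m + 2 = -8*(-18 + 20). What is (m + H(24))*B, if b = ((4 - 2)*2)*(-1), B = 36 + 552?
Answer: -12936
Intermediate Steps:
B = 588
b = -4 (b = (2*2)*(-1) = 4*(-1) = -4)
m = -18 (m = -2 - 8*(-18 + 20) = -2 - 8*2 = -2 - 16 = -18)
H(q) = -4
(m + H(24))*B = (-18 - 4)*588 = -22*588 = -12936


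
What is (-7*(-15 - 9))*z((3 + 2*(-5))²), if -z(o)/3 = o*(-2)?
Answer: 49392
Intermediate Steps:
z(o) = 6*o (z(o) = -3*o*(-2) = -(-6)*o = 6*o)
(-7*(-15 - 9))*z((3 + 2*(-5))²) = (-7*(-15 - 9))*(6*(3 + 2*(-5))²) = (-7*(-24))*(6*(3 - 10)²) = 168*(6*(-7)²) = 168*(6*49) = 168*294 = 49392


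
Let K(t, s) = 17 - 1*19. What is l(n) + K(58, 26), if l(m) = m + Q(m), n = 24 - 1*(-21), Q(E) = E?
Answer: 88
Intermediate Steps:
K(t, s) = -2 (K(t, s) = 17 - 19 = -2)
n = 45 (n = 24 + 21 = 45)
l(m) = 2*m (l(m) = m + m = 2*m)
l(n) + K(58, 26) = 2*45 - 2 = 90 - 2 = 88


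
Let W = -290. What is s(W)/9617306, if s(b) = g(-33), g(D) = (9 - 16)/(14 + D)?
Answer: 7/182728814 ≈ 3.8308e-8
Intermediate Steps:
g(D) = -7/(14 + D)
s(b) = 7/19 (s(b) = -7/(14 - 33) = -7/(-19) = -7*(-1/19) = 7/19)
s(W)/9617306 = (7/19)/9617306 = (7/19)*(1/9617306) = 7/182728814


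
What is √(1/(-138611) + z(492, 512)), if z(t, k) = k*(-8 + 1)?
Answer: 5*I*√2754377021803/138611 ≈ 59.867*I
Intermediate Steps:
z(t, k) = -7*k (z(t, k) = k*(-7) = -7*k)
√(1/(-138611) + z(492, 512)) = √(1/(-138611) - 7*512) = √(-1/138611 - 3584) = √(-496781825/138611) = 5*I*√2754377021803/138611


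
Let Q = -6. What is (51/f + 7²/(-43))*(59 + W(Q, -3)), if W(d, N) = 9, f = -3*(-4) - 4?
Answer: 30617/86 ≈ 356.01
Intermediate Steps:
f = 8 (f = 12 - 4 = 8)
(51/f + 7²/(-43))*(59 + W(Q, -3)) = (51/8 + 7²/(-43))*(59 + 9) = (51*(⅛) + 49*(-1/43))*68 = (51/8 - 49/43)*68 = (1801/344)*68 = 30617/86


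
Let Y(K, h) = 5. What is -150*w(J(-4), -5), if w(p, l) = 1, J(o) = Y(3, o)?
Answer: -150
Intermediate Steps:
J(o) = 5
-150*w(J(-4), -5) = -150*1 = -150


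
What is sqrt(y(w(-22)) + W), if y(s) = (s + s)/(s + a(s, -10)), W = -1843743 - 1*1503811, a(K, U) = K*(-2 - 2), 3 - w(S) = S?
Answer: 2*I*sqrt(7531998)/3 ≈ 1829.6*I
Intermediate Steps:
w(S) = 3 - S
a(K, U) = -4*K (a(K, U) = K*(-4) = -4*K)
W = -3347554 (W = -1843743 - 1503811 = -3347554)
y(s) = -2/3 (y(s) = (s + s)/(s - 4*s) = (2*s)/((-3*s)) = (2*s)*(-1/(3*s)) = -2/3)
sqrt(y(w(-22)) + W) = sqrt(-2/3 - 3347554) = sqrt(-10042664/3) = 2*I*sqrt(7531998)/3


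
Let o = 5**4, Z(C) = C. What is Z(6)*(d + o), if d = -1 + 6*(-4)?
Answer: 3600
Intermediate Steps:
d = -25 (d = -1 - 24 = -25)
o = 625
Z(6)*(d + o) = 6*(-25 + 625) = 6*600 = 3600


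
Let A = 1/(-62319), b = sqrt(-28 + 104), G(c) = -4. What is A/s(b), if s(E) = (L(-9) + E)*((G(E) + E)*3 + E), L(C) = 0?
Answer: -1/16701492 - sqrt(19)/211552232 ≈ -8.0479e-8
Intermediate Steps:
b = 2*sqrt(19) (b = sqrt(76) = 2*sqrt(19) ≈ 8.7178)
s(E) = E*(-12 + 4*E) (s(E) = (0 + E)*((-4 + E)*3 + E) = E*((-12 + 3*E) + E) = E*(-12 + 4*E))
A = -1/62319 ≈ -1.6046e-5
A/s(b) = -sqrt(19)/(152*(-3 + 2*sqrt(19)))/62319 = -sqrt(19)/(9472488*(-3 + 2*sqrt(19)))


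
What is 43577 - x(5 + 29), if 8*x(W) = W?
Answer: 174291/4 ≈ 43573.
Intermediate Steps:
x(W) = W/8
43577 - x(5 + 29) = 43577 - (5 + 29)/8 = 43577 - 34/8 = 43577 - 1*17/4 = 43577 - 17/4 = 174291/4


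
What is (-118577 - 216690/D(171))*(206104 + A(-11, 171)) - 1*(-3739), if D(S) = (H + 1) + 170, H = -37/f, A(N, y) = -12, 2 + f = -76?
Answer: -66067693625363/2675 ≈ -2.4698e+10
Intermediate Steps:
f = -78 (f = -2 - 76 = -78)
H = 37/78 (H = -37/(-78) = -37*(-1/78) = 37/78 ≈ 0.47436)
D(S) = 13375/78 (D(S) = (37/78 + 1) + 170 = 115/78 + 170 = 13375/78)
(-118577 - 216690/D(171))*(206104 + A(-11, 171)) - 1*(-3739) = (-118577 - 216690/13375/78)*(206104 - 12) - 1*(-3739) = (-118577 - 216690*78/13375)*206092 + 3739 = (-118577 - 3380364/2675)*206092 + 3739 = -320573839/2675*206092 + 3739 = -66067703627188/2675 + 3739 = -66067693625363/2675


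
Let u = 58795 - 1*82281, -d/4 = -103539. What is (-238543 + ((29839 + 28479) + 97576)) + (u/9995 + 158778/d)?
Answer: -57022130737581/689914870 ≈ -82651.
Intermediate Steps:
d = 414156 (d = -4*(-103539) = 414156)
u = -23486 (u = 58795 - 82281 = -23486)
(-238543 + ((29839 + 28479) + 97576)) + (u/9995 + 158778/d) = (-238543 + ((29839 + 28479) + 97576)) + (-23486/9995 + 158778/414156) = (-238543 + (58318 + 97576)) + (-23486*1/9995 + 158778*(1/414156)) = (-238543 + 155894) + (-23486/9995 + 26463/69026) = -82649 - 1356646951/689914870 = -57022130737581/689914870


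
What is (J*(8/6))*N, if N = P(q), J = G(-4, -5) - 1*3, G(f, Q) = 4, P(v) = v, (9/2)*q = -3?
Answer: -8/9 ≈ -0.88889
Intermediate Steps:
q = -⅔ (q = (2/9)*(-3) = -⅔ ≈ -0.66667)
J = 1 (J = 4 - 1*3 = 4 - 3 = 1)
N = -⅔ ≈ -0.66667
(J*(8/6))*N = (1*(8/6))*(-⅔) = (1*(8*(⅙)))*(-⅔) = (1*(4/3))*(-⅔) = (4/3)*(-⅔) = -8/9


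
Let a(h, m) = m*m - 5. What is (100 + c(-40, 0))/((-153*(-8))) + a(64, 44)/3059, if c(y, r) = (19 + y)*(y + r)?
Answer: 1309751/936054 ≈ 1.3992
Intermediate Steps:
c(y, r) = (19 + y)*(r + y)
a(h, m) = -5 + m² (a(h, m) = m² - 5 = -5 + m²)
(100 + c(-40, 0))/((-153*(-8))) + a(64, 44)/3059 = (100 + ((-40)² + 19*0 + 19*(-40) + 0*(-40)))/((-153*(-8))) + (-5 + 44²)/3059 = (100 + (1600 + 0 - 760 + 0))/1224 + (-5 + 1936)*(1/3059) = (100 + 840)*(1/1224) + 1931*(1/3059) = 940*(1/1224) + 1931/3059 = 235/306 + 1931/3059 = 1309751/936054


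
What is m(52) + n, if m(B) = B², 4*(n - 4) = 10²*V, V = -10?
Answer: 2458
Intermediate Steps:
n = -246 (n = 4 + (10²*(-10))/4 = 4 + (100*(-10))/4 = 4 + (¼)*(-1000) = 4 - 250 = -246)
m(52) + n = 52² - 246 = 2704 - 246 = 2458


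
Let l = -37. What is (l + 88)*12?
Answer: 612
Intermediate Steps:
(l + 88)*12 = (-37 + 88)*12 = 51*12 = 612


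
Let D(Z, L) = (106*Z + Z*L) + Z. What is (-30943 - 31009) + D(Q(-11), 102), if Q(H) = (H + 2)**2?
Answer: -45023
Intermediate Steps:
Q(H) = (2 + H)**2
D(Z, L) = 107*Z + L*Z (D(Z, L) = (106*Z + L*Z) + Z = 107*Z + L*Z)
(-30943 - 31009) + D(Q(-11), 102) = (-30943 - 31009) + (2 - 11)**2*(107 + 102) = -61952 + (-9)**2*209 = -61952 + 81*209 = -61952 + 16929 = -45023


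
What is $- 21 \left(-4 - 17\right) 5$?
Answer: $2205$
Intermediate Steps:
$- 21 \left(-4 - 17\right) 5 = \left(-21\right) \left(-21\right) 5 = 441 \cdot 5 = 2205$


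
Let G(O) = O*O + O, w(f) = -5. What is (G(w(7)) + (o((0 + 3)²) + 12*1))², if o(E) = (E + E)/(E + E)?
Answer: 1089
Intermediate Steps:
o(E) = 1 (o(E) = (2*E)/((2*E)) = (2*E)*(1/(2*E)) = 1)
G(O) = O + O² (G(O) = O² + O = O + O²)
(G(w(7)) + (o((0 + 3)²) + 12*1))² = (-5*(1 - 5) + (1 + 12*1))² = (-5*(-4) + (1 + 12))² = (20 + 13)² = 33² = 1089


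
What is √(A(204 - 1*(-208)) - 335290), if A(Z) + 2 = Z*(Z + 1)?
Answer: 4*I*√10321 ≈ 406.37*I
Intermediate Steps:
A(Z) = -2 + Z*(1 + Z) (A(Z) = -2 + Z*(Z + 1) = -2 + Z*(1 + Z))
√(A(204 - 1*(-208)) - 335290) = √((-2 + (204 - 1*(-208)) + (204 - 1*(-208))²) - 335290) = √((-2 + (204 + 208) + (204 + 208)²) - 335290) = √((-2 + 412 + 412²) - 335290) = √((-2 + 412 + 169744) - 335290) = √(170154 - 335290) = √(-165136) = 4*I*√10321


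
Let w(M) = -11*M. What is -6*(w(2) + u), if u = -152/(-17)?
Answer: 1332/17 ≈ 78.353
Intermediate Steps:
u = 152/17 (u = -152*(-1/17) = 152/17 ≈ 8.9412)
-6*(w(2) + u) = -6*(-11*2 + 152/17) = -6*(-22 + 152/17) = -6*(-222/17) = 1332/17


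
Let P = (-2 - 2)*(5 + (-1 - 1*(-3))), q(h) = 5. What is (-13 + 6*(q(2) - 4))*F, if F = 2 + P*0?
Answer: -14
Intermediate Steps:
P = -28 (P = -4*(5 + (-1 + 3)) = -4*(5 + 2) = -4*7 = -28)
F = 2 (F = 2 - 28*0 = 2 + 0 = 2)
(-13 + 6*(q(2) - 4))*F = (-13 + 6*(5 - 4))*2 = (-13 + 6*1)*2 = (-13 + 6)*2 = -7*2 = -14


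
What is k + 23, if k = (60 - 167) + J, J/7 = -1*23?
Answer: -245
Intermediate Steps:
J = -161 (J = 7*(-1*23) = 7*(-23) = -161)
k = -268 (k = (60 - 167) - 161 = -107 - 161 = -268)
k + 23 = -268 + 23 = -245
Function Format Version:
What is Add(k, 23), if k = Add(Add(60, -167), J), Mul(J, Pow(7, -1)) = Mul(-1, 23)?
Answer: -245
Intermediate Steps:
J = -161 (J = Mul(7, Mul(-1, 23)) = Mul(7, -23) = -161)
k = -268 (k = Add(Add(60, -167), -161) = Add(-107, -161) = -268)
Add(k, 23) = Add(-268, 23) = -245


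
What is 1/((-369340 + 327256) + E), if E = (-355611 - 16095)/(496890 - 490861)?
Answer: -6029/254096142 ≈ -2.3727e-5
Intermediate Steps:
E = -371706/6029 ≈ -61.653
1/((-369340 + 327256) + E) = 1/((-369340 + 327256) - 371706/6029) = 1/(-42084 - 371706/6029) = 1/(-254096142/6029) = -6029/254096142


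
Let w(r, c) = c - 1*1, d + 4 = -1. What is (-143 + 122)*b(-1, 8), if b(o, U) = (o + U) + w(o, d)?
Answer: -21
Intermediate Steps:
d = -5 (d = -4 - 1 = -5)
w(r, c) = -1 + c (w(r, c) = c - 1 = -1 + c)
b(o, U) = -6 + U + o (b(o, U) = (o + U) + (-1 - 5) = (U + o) - 6 = -6 + U + o)
(-143 + 122)*b(-1, 8) = (-143 + 122)*(-6 + 8 - 1) = -21*1 = -21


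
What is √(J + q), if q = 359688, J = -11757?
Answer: 3*√38659 ≈ 589.86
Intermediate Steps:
√(J + q) = √(-11757 + 359688) = √347931 = 3*√38659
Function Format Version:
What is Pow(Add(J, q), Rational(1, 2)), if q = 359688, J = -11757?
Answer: Mul(3, Pow(38659, Rational(1, 2))) ≈ 589.86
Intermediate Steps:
Pow(Add(J, q), Rational(1, 2)) = Pow(Add(-11757, 359688), Rational(1, 2)) = Pow(347931, Rational(1, 2)) = Mul(3, Pow(38659, Rational(1, 2)))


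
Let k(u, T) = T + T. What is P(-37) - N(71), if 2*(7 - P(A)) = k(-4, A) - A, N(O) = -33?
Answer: 117/2 ≈ 58.500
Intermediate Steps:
k(u, T) = 2*T
P(A) = 7 - A/2 (P(A) = 7 - (2*A - A)/2 = 7 - A/2)
P(-37) - N(71) = (7 - 1/2*(-37)) - 1*(-33) = (7 + 37/2) + 33 = 51/2 + 33 = 117/2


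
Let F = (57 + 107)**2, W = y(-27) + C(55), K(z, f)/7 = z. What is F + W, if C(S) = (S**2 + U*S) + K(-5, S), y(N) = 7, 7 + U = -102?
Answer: 23898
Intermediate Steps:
U = -109 (U = -7 - 102 = -109)
K(z, f) = 7*z
C(S) = -35 + S**2 - 109*S (C(S) = (S**2 - 109*S) + 7*(-5) = (S**2 - 109*S) - 35 = -35 + S**2 - 109*S)
W = -2998 (W = 7 + (-35 + 55**2 - 109*55) = 7 + (-35 + 3025 - 5995) = 7 - 3005 = -2998)
F = 26896 (F = 164**2 = 26896)
F + W = 26896 - 2998 = 23898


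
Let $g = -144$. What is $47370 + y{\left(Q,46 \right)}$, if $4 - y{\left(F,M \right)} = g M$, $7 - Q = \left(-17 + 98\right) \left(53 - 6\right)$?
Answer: $53998$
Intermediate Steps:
$Q = -3800$ ($Q = 7 - \left(-17 + 98\right) \left(53 - 6\right) = 7 - 81 \cdot 47 = 7 - 3807 = -3800$)
$y{\left(F,M \right)} = 4 + 144 M$ ($y{\left(F,M \right)} = 4 - - 144 M = 4 + 144 M$)
$47370 + y{\left(Q,46 \right)} = 47370 + \left(4 + 144 \cdot 46\right) = 47370 + \left(4 + 6624\right) = 47370 + 6628 = 53998$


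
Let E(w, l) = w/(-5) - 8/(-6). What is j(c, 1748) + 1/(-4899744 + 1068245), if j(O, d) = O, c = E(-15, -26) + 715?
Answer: 8268374839/11494497 ≈ 719.33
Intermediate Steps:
E(w, l) = 4/3 - w/5 (E(w, l) = w*(-⅕) - 8*(-⅙) = -w/5 + 4/3 = 4/3 - w/5)
c = 2158/3 (c = (4/3 - ⅕*(-15)) + 715 = (4/3 + 3) + 715 = 13/3 + 715 = 2158/3 ≈ 719.33)
j(c, 1748) + 1/(-4899744 + 1068245) = 2158/3 + 1/(-4899744 + 1068245) = 2158/3 + 1/(-3831499) = 2158/3 - 1/3831499 = 8268374839/11494497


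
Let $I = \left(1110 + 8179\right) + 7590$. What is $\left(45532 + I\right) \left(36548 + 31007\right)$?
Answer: $4216175105$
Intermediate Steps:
$I = 16879$ ($I = 9289 + 7590 = 16879$)
$\left(45532 + I\right) \left(36548 + 31007\right) = \left(45532 + 16879\right) \left(36548 + 31007\right) = 62411 \cdot 67555 = 4216175105$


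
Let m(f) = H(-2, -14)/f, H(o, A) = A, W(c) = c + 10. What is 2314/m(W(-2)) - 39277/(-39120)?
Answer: -361819781/273840 ≈ -1321.3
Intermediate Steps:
W(c) = 10 + c
m(f) = -14/f
2314/m(W(-2)) - 39277/(-39120) = 2314/((-14/(10 - 2))) - 39277/(-39120) = 2314/((-14/8)) - 39277*(-1/39120) = 2314/((-14*⅛)) + 39277/39120 = 2314/(-7/4) + 39277/39120 = 2314*(-4/7) + 39277/39120 = -9256/7 + 39277/39120 = -361819781/273840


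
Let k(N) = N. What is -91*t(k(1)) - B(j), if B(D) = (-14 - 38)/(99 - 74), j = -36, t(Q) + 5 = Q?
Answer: 9152/25 ≈ 366.08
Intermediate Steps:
t(Q) = -5 + Q
B(D) = -52/25
-91*t(k(1)) - B(j) = -91*(-5 + 1) - 1*(-52/25) = -91*(-4) + 52/25 = 364 + 52/25 = 9152/25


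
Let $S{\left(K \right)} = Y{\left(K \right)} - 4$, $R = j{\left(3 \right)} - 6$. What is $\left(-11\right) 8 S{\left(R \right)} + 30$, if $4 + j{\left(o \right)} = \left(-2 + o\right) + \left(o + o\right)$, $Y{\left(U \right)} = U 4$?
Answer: $1438$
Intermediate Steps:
$Y{\left(U \right)} = 4 U$
$j{\left(o \right)} = -6 + 3 o$ ($j{\left(o \right)} = -4 + \left(\left(-2 + o\right) + \left(o + o\right)\right) = -4 + \left(\left(-2 + o\right) + 2 o\right) = -4 + \left(-2 + 3 o\right) = -6 + 3 o$)
$R = -3$ ($R = \left(-6 + 3 \cdot 3\right) - 6 = \left(-6 + 9\right) - 6 = 3 - 6 = -3$)
$S{\left(K \right)} = -4 + 4 K$ ($S{\left(K \right)} = 4 K - 4 = -4 + 4 K$)
$\left(-11\right) 8 S{\left(R \right)} + 30 = \left(-11\right) 8 \left(-4 + 4 \left(-3\right)\right) + 30 = - 88 \left(-4 - 12\right) + 30 = \left(-88\right) \left(-16\right) + 30 = 1408 + 30 = 1438$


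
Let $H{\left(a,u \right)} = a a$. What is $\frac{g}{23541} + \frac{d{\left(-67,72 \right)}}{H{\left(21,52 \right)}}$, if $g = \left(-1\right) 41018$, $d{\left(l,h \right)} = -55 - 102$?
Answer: $- \frac{1037375}{494361} \approx -2.0984$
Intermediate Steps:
$d{\left(l,h \right)} = -157$
$H{\left(a,u \right)} = a^{2}$
$g = -41018$
$\frac{g}{23541} + \frac{d{\left(-67,72 \right)}}{H{\left(21,52 \right)}} = - \frac{41018}{23541} - \frac{157}{21^{2}} = \left(-41018\right) \frac{1}{23541} - \frac{157}{441} = - \frac{41018}{23541} - \frac{157}{441} = - \frac{1037375}{494361}$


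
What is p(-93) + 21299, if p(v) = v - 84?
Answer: 21122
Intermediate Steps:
p(v) = -84 + v
p(-93) + 21299 = (-84 - 93) + 21299 = -177 + 21299 = 21122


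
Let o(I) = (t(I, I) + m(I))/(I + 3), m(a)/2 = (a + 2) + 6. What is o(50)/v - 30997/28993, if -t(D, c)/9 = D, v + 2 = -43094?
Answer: -35395096037/33111281692 ≈ -1.0690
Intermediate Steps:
v = -43096 (v = -2 - 43094 = -43096)
t(D, c) = -9*D
m(a) = 16 + 2*a (m(a) = 2*((a + 2) + 6) = 2*((2 + a) + 6) = 2*(8 + a) = 16 + 2*a)
o(I) = (16 - 7*I)/(3 + I) (o(I) = (-9*I + (16 + 2*I))/(I + 3) = (16 - 7*I)/(3 + I))
o(50)/v - 30997/28993 = ((16 - 7*50)/(3 + 50))/(-43096) - 30997/28993 = ((16 - 350)/53)*(-1/43096) - 30997*1/28993 = ((1/53)*(-334))*(-1/43096) - 30997/28993 = -334/53*(-1/43096) - 30997/28993 = 167/1142044 - 30997/28993 = -35395096037/33111281692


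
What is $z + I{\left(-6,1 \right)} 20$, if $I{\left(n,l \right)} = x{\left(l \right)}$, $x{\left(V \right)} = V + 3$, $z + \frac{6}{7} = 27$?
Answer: $\frac{743}{7} \approx 106.14$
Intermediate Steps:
$z = \frac{183}{7}$ ($z = - \frac{6}{7} + 27 = \frac{183}{7} \approx 26.143$)
$x{\left(V \right)} = 3 + V$
$I{\left(n,l \right)} = 3 + l$
$z + I{\left(-6,1 \right)} 20 = \frac{183}{7} + \left(3 + 1\right) 20 = \frac{183}{7} + 4 \cdot 20 = \frac{183}{7} + 80 = \frac{743}{7}$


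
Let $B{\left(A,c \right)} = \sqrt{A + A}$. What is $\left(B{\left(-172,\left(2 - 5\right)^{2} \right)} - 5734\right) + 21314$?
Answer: $15580 + 2 i \sqrt{86} \approx 15580.0 + 18.547 i$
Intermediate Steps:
$B{\left(A,c \right)} = \sqrt{2} \sqrt{A}$ ($B{\left(A,c \right)} = \sqrt{2 A} = \sqrt{2} \sqrt{A}$)
$\left(B{\left(-172,\left(2 - 5\right)^{2} \right)} - 5734\right) + 21314 = \left(\sqrt{2} \sqrt{-172} - 5734\right) + 21314 = \left(\sqrt{2} \cdot 2 i \sqrt{43} - 5734\right) + 21314 = \left(2 i \sqrt{86} - 5734\right) + 21314 = \left(-5734 + 2 i \sqrt{86}\right) + 21314 = 15580 + 2 i \sqrt{86}$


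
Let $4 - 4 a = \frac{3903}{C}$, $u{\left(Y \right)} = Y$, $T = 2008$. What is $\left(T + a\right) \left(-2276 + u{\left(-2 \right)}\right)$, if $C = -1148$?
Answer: $- \frac{10512094109}{2296} \approx -4.5784 \cdot 10^{6}$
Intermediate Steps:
$a = \frac{8495}{4592}$ ($a = 1 - \frac{3903 \frac{1}{-1148}}{4} = 1 - \frac{3903 \left(- \frac{1}{1148}\right)}{4} = 1 - - \frac{3903}{4592} = 1 + \frac{3903}{4592} = \frac{8495}{4592} \approx 1.85$)
$\left(T + a\right) \left(-2276 + u{\left(-2 \right)}\right) = \left(2008 + \frac{8495}{4592}\right) \left(-2276 - 2\right) = \frac{9229231}{4592} \left(-2278\right) = - \frac{10512094109}{2296}$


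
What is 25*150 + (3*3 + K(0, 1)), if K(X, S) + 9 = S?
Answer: 3751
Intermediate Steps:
K(X, S) = -9 + S
25*150 + (3*3 + K(0, 1)) = 25*150 + (3*3 + (-9 + 1)) = 3750 + (9 - 8) = 3750 + 1 = 3751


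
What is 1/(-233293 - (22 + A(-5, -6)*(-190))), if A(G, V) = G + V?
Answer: -1/235405 ≈ -4.2480e-6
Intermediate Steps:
1/(-233293 - (22 + A(-5, -6)*(-190))) = 1/(-233293 - (22 + (-5 - 6)*(-190))) = 1/(-233293 - (22 - 11*(-190))) = 1/(-233293 - (22 + 2090)) = 1/(-233293 - 1*2112) = 1/(-233293 - 2112) = 1/(-235405) = -1/235405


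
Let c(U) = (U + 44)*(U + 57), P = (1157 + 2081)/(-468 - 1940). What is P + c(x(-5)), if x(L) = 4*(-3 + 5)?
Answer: 4067901/1204 ≈ 3378.7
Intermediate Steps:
P = -1619/1204 (P = 3238/(-2408) = 3238*(-1/2408) = -1619/1204 ≈ -1.3447)
x(L) = 8 (x(L) = 4*2 = 8)
c(U) = (44 + U)*(57 + U)
P + c(x(-5)) = -1619/1204 + (2508 + 8² + 101*8) = -1619/1204 + (2508 + 64 + 808) = -1619/1204 + 3380 = 4067901/1204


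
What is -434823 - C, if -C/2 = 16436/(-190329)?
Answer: -82759459639/190329 ≈ -4.3482e+5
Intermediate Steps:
C = 32872/190329 (C = -32872/(-190329) = -32872*(-1)/190329 = -2*(-16436/190329) = 32872/190329 ≈ 0.17271)
-434823 - C = -434823 - 1*32872/190329 = -434823 - 32872/190329 = -82759459639/190329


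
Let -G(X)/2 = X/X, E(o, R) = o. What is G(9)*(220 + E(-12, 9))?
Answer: -416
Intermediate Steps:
G(X) = -2 (G(X) = -2*X/X = -2*1 = -2)
G(9)*(220 + E(-12, 9)) = -2*(220 - 12) = -2*208 = -416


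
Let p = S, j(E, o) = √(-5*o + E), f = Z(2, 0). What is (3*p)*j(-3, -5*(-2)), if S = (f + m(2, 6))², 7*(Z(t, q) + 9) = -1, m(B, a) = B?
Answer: 7500*I*√53/49 ≈ 1114.3*I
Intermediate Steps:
Z(t, q) = -64/7 (Z(t, q) = -9 + (⅐)*(-1) = -9 - ⅐ = -64/7)
f = -64/7 ≈ -9.1429
j(E, o) = √(E - 5*o)
S = 2500/49 (S = (-64/7 + 2)² = (-50/7)² = 2500/49 ≈ 51.020)
p = 2500/49 ≈ 51.020
(3*p)*j(-3, -5*(-2)) = (3*(2500/49))*√(-3 - (-25)*(-2)) = 7500*√(-3 - 5*10)/49 = 7500*√(-3 - 50)/49 = 7500*√(-53)/49 = 7500*(I*√53)/49 = 7500*I*√53/49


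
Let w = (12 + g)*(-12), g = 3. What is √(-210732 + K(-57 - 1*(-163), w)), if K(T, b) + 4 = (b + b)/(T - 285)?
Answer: 2*I*√1688031934/179 ≈ 459.06*I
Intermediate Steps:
w = -180 (w = (12 + 3)*(-12) = 15*(-12) = -180)
K(T, b) = -4 + 2*b/(-285 + T) (K(T, b) = -4 + (b + b)/(T - 285) = -4 + (2*b)/(-285 + T) = -4 + 2*b/(-285 + T))
√(-210732 + K(-57 - 1*(-163), w)) = √(-210732 + 2*(570 - 180 - 2*(-57 - 1*(-163)))/(-285 + (-57 - 1*(-163)))) = √(-210732 + 2*(570 - 180 - 2*(-57 + 163))/(-285 + (-57 + 163))) = √(-210732 + 2*(570 - 180 - 2*106)/(-285 + 106)) = √(-210732 + 2*(570 - 180 - 212)/(-179)) = √(-210732 + 2*(-1/179)*178) = √(-210732 - 356/179) = √(-37721384/179) = 2*I*√1688031934/179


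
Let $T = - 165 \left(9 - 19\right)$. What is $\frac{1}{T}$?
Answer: $\frac{1}{1650} \approx 0.00060606$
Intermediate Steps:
$T = 1650$ ($T = \left(-165\right) \left(-10\right) = 1650$)
$\frac{1}{T} = \frac{1}{1650}$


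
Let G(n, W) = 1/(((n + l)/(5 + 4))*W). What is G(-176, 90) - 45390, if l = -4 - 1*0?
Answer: -81702001/1800 ≈ -45390.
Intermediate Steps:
l = -4 (l = -4 + 0 = -4)
G(n, W) = 1/(W*(-4/9 + n/9)) (G(n, W) = 1/(((n - 4)/(5 + 4))*W) = 1/(((-4 + n)/9)*W) = 1/(((-4 + n)*(⅑))*W) = 1/((-4/9 + n/9)*W) = 1/(W*(-4/9 + n/9)))
G(-176, 90) - 45390 = 9/(90*(-4 - 176)) - 45390 = 9*(1/90)/(-180) - 45390 = 9*(1/90)*(-1/180) - 45390 = -1/1800 - 45390 = -81702001/1800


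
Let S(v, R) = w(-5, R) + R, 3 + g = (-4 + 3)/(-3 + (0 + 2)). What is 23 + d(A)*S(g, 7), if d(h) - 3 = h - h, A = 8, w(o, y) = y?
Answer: 65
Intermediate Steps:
d(h) = 3 (d(h) = 3 + (h - h) = 3 + 0 = 3)
g = -2 (g = -3 + (-4 + 3)/(-3 + (0 + 2)) = -3 - 1/(-3 + 2) = -3 - 1/(-1) = -3 - 1*(-1) = -3 + 1 = -2)
S(v, R) = 2*R (S(v, R) = R + R = 2*R)
23 + d(A)*S(g, 7) = 23 + 3*(2*7) = 23 + 3*14 = 23 + 42 = 65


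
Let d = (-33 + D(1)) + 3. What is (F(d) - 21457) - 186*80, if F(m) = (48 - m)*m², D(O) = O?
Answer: 28420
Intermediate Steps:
d = -29 (d = (-33 + 1) + 3 = -32 + 3 = -29)
F(m) = m²*(48 - m)
(F(d) - 21457) - 186*80 = ((-29)²*(48 - 1*(-29)) - 21457) - 186*80 = (841*(48 + 29) - 21457) - 14880 = (841*77 - 21457) - 14880 = (64757 - 21457) - 14880 = 43300 - 14880 = 28420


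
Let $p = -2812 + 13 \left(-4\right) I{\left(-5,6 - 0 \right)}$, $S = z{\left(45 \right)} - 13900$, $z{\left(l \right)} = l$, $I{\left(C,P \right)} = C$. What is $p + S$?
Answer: $-16407$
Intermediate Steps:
$S = -13855$ ($S = 45 - 13900 = -13855$)
$p = -2552$ ($p = -2812 + 13 \left(-4\right) \left(-5\right) = -2812 - -260 = -2812 + 260 = -2552$)
$p + S = -2552 - 13855 = -16407$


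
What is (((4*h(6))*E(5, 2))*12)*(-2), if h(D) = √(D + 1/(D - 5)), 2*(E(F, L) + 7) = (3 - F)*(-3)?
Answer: 384*√7 ≈ 1016.0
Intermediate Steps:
E(F, L) = -23/2 + 3*F/2 (E(F, L) = -7 + ((3 - F)*(-3))/2 = -7 + (-9 + 3*F)/2 = -7 + (-9/2 + 3*F/2) = -23/2 + 3*F/2)
h(D) = √(D + 1/(-5 + D))
(((4*h(6))*E(5, 2))*12)*(-2) = (((4*√((1 + 6*(-5 + 6))/(-5 + 6)))*(-23/2 + (3/2)*5))*12)*(-2) = (((4*√((1 + 6*1)/1))*(-23/2 + 15/2))*12)*(-2) = (((4*√(1*(1 + 6)))*(-4))*12)*(-2) = (((4*√(1*7))*(-4))*12)*(-2) = (((4*√7)*(-4))*12)*(-2) = (-16*√7*12)*(-2) = -192*√7*(-2) = 384*√7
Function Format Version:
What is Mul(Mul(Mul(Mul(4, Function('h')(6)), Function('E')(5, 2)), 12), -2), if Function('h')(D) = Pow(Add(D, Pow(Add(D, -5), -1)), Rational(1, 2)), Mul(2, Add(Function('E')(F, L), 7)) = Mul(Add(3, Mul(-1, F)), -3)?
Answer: Mul(384, Pow(7, Rational(1, 2))) ≈ 1016.0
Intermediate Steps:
Function('E')(F, L) = Add(Rational(-23, 2), Mul(Rational(3, 2), F)) (Function('E')(F, L) = Add(-7, Mul(Rational(1, 2), Mul(Add(3, Mul(-1, F)), -3))) = Add(-7, Mul(Rational(1, 2), Add(-9, Mul(3, F)))) = Add(-7, Add(Rational(-9, 2), Mul(Rational(3, 2), F))) = Add(Rational(-23, 2), Mul(Rational(3, 2), F)))
Function('h')(D) = Pow(Add(D, Pow(Add(-5, D), -1)), Rational(1, 2))
Mul(Mul(Mul(Mul(4, Function('h')(6)), Function('E')(5, 2)), 12), -2) = Mul(Mul(Mul(Mul(4, Pow(Mul(Pow(Add(-5, 6), -1), Add(1, Mul(6, Add(-5, 6)))), Rational(1, 2))), Add(Rational(-23, 2), Mul(Rational(3, 2), 5))), 12), -2) = Mul(Mul(Mul(Mul(4, Pow(Mul(Pow(1, -1), Add(1, Mul(6, 1))), Rational(1, 2))), Add(Rational(-23, 2), Rational(15, 2))), 12), -2) = Mul(Mul(Mul(Mul(4, Pow(Mul(1, Add(1, 6)), Rational(1, 2))), -4), 12), -2) = Mul(Mul(Mul(Mul(4, Pow(Mul(1, 7), Rational(1, 2))), -4), 12), -2) = Mul(Mul(Mul(Mul(4, Pow(7, Rational(1, 2))), -4), 12), -2) = Mul(Mul(Mul(-16, Pow(7, Rational(1, 2))), 12), -2) = Mul(Mul(-192, Pow(7, Rational(1, 2))), -2) = Mul(384, Pow(7, Rational(1, 2)))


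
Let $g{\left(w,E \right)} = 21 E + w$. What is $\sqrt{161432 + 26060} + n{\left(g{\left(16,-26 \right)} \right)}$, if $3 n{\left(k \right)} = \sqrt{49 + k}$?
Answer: $2 \sqrt{46873} + \frac{i \sqrt{481}}{3} \approx 433.0 + 7.3106 i$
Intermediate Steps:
$g{\left(w,E \right)} = w + 21 E$
$n{\left(k \right)} = \frac{\sqrt{49 + k}}{3}$
$\sqrt{161432 + 26060} + n{\left(g{\left(16,-26 \right)} \right)} = \sqrt{161432 + 26060} + \frac{\sqrt{49 + \left(16 + 21 \left(-26\right)\right)}}{3} = \sqrt{187492} + \frac{\sqrt{49 + \left(16 - 546\right)}}{3} = 2 \sqrt{46873} + \frac{\sqrt{49 - 530}}{3} = 2 \sqrt{46873} + \frac{\sqrt{-481}}{3} = 2 \sqrt{46873} + \frac{i \sqrt{481}}{3}$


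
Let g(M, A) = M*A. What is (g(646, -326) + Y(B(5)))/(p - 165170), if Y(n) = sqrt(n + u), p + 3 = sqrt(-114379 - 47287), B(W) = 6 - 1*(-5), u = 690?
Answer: (210596 - sqrt(701))/(165173 - I*sqrt(161666)) ≈ 1.2748 + 0.0031033*I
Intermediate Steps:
B(W) = 11 (B(W) = 6 + 5 = 11)
p = -3 + I*sqrt(161666) (p = -3 + sqrt(-114379 - 47287) = -3 + sqrt(-161666) = -3 + I*sqrt(161666) ≈ -3.0 + 402.08*I)
Y(n) = sqrt(690 + n) (Y(n) = sqrt(n + 690) = sqrt(690 + n))
g(M, A) = A*M
(g(646, -326) + Y(B(5)))/(p - 165170) = (-326*646 + sqrt(690 + 11))/((-3 + I*sqrt(161666)) - 165170) = (-210596 + sqrt(701))/(-165173 + I*sqrt(161666))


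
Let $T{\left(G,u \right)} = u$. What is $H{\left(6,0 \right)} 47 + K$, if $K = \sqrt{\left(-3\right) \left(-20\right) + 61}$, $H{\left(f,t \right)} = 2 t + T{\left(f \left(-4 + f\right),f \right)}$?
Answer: $293$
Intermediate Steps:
$H{\left(f,t \right)} = f + 2 t$ ($H{\left(f,t \right)} = 2 t + f = f + 2 t$)
$K = 11$ ($K = \sqrt{60 + 61} = \sqrt{121} = 11$)
$H{\left(6,0 \right)} 47 + K = \left(6 + 2 \cdot 0\right) 47 + 11 = \left(6 + 0\right) 47 + 11 = 6 \cdot 47 + 11 = 282 + 11 = 293$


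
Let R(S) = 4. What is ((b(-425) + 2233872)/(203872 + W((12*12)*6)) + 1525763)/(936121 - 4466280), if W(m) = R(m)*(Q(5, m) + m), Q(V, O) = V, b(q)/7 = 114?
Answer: -52727690199/121995234722 ≈ -0.43221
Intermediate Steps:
b(q) = 798 (b(q) = 7*114 = 798)
W(m) = 20 + 4*m (W(m) = 4*(5 + m) = 20 + 4*m)
((b(-425) + 2233872)/(203872 + W((12*12)*6)) + 1525763)/(936121 - 4466280) = ((798 + 2233872)/(203872 + (20 + 4*((12*12)*6))) + 1525763)/(936121 - 4466280) = (2234670/(203872 + (20 + 4*(144*6))) + 1525763)/(-3530159) = (2234670/(203872 + (20 + 4*864)) + 1525763)*(-1/3530159) = (2234670/(203872 + (20 + 3456)) + 1525763)*(-1/3530159) = (2234670/(203872 + 3476) + 1525763)*(-1/3530159) = (2234670/207348 + 1525763)*(-1/3530159) = (2234670*(1/207348) + 1525763)*(-1/3530159) = (372445/34558 + 1525763)*(-1/3530159) = (52727690199/34558)*(-1/3530159) = -52727690199/121995234722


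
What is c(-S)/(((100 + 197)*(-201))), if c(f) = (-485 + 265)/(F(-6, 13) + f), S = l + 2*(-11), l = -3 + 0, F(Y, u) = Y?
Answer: 20/103113 ≈ 0.00019396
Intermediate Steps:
l = -3
S = -25 (S = -3 + 2*(-11) = -3 - 22 = -25)
c(f) = -220/(-6 + f) (c(f) = (-485 + 265)/(-6 + f) = -220/(-6 + f))
c(-S)/(((100 + 197)*(-201))) = (-220/(-6 - 1*(-25)))/(((100 + 197)*(-201))) = (-220/(-6 + 25))/((297*(-201))) = -220/19/(-59697) = -220*1/19*(-1/59697) = -220/19*(-1/59697) = 20/103113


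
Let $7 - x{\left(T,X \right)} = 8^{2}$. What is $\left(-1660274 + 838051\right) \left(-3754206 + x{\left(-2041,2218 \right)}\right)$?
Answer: $3086841386649$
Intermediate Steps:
$x{\left(T,X \right)} = -57$ ($x{\left(T,X \right)} = 7 - 8^{2} = 7 - 64 = -57$)
$\left(-1660274 + 838051\right) \left(-3754206 + x{\left(-2041,2218 \right)}\right) = \left(-1660274 + 838051\right) \left(-3754206 - 57\right) = \left(-822223\right) \left(-3754263\right) = 3086841386649$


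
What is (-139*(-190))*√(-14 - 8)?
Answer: 26410*I*√22 ≈ 1.2387e+5*I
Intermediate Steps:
(-139*(-190))*√(-14 - 8) = 26410*√(-22) = 26410*(I*√22) = 26410*I*√22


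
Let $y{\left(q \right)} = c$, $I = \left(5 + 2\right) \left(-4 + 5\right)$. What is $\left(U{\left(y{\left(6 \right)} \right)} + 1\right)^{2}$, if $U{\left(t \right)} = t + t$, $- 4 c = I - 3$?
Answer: $1$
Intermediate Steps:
$I = 7$ ($I = 7 \cdot 1 = 7$)
$c = -1$ ($c = - \frac{7 - 3}{4} = \left(- \frac{1}{4}\right) 4 = -1$)
$y{\left(q \right)} = -1$
$U{\left(t \right)} = 2 t$
$\left(U{\left(y{\left(6 \right)} \right)} + 1\right)^{2} = \left(2 \left(-1\right) + 1\right)^{2} = \left(-2 + 1\right)^{2} = \left(-1\right)^{2} = 1$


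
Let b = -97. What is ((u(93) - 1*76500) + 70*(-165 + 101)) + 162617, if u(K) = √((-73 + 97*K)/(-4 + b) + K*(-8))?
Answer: 81637 + 2*I*√2123323/101 ≈ 81637.0 + 28.855*I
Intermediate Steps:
u(K) = √(73/101 - 905*K/101) (u(K) = √((-73 + 97*K)/(-4 - 97) + K*(-8)) = √((-73 + 97*K)/(-101) - 8*K) = √((-73 + 97*K)*(-1/101) - 8*K) = √((73/101 - 97*K/101) - 8*K) = √(73/101 - 905*K/101))
((u(93) - 1*76500) + 70*(-165 + 101)) + 162617 = ((√(7373 - 91405*93)/101 - 1*76500) + 70*(-165 + 101)) + 162617 = ((√(7373 - 8500665)/101 - 76500) + 70*(-64)) + 162617 = ((√(-8493292)/101 - 76500) - 4480) + 162617 = (((2*I*√2123323)/101 - 76500) - 4480) + 162617 = ((2*I*√2123323/101 - 76500) - 4480) + 162617 = ((-76500 + 2*I*√2123323/101) - 4480) + 162617 = (-80980 + 2*I*√2123323/101) + 162617 = 81637 + 2*I*√2123323/101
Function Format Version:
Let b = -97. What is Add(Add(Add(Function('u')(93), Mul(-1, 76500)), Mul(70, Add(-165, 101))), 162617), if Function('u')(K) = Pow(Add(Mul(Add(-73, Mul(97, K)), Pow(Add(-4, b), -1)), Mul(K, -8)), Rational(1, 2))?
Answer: Add(81637, Mul(Rational(2, 101), I, Pow(2123323, Rational(1, 2)))) ≈ Add(81637., Mul(28.855, I))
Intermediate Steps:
Function('u')(K) = Pow(Add(Rational(73, 101), Mul(Rational(-905, 101), K)), Rational(1, 2)) (Function('u')(K) = Pow(Add(Mul(Add(-73, Mul(97, K)), Pow(Add(-4, -97), -1)), Mul(K, -8)), Rational(1, 2)) = Pow(Add(Mul(Add(-73, Mul(97, K)), Pow(-101, -1)), Mul(-8, K)), Rational(1, 2)) = Pow(Add(Mul(Add(-73, Mul(97, K)), Rational(-1, 101)), Mul(-8, K)), Rational(1, 2)) = Pow(Add(Add(Rational(73, 101), Mul(Rational(-97, 101), K)), Mul(-8, K)), Rational(1, 2)) = Pow(Add(Rational(73, 101), Mul(Rational(-905, 101), K)), Rational(1, 2)))
Add(Add(Add(Function('u')(93), Mul(-1, 76500)), Mul(70, Add(-165, 101))), 162617) = Add(Add(Add(Mul(Rational(1, 101), Pow(Add(7373, Mul(-91405, 93)), Rational(1, 2))), Mul(-1, 76500)), Mul(70, Add(-165, 101))), 162617) = Add(Add(Add(Mul(Rational(1, 101), Pow(Add(7373, -8500665), Rational(1, 2))), -76500), Mul(70, -64)), 162617) = Add(Add(Add(Mul(Rational(1, 101), Pow(-8493292, Rational(1, 2))), -76500), -4480), 162617) = Add(Add(Add(Mul(Rational(1, 101), Mul(2, I, Pow(2123323, Rational(1, 2)))), -76500), -4480), 162617) = Add(Add(Add(Mul(Rational(2, 101), I, Pow(2123323, Rational(1, 2))), -76500), -4480), 162617) = Add(Add(Add(-76500, Mul(Rational(2, 101), I, Pow(2123323, Rational(1, 2)))), -4480), 162617) = Add(Add(-80980, Mul(Rational(2, 101), I, Pow(2123323, Rational(1, 2)))), 162617) = Add(81637, Mul(Rational(2, 101), I, Pow(2123323, Rational(1, 2))))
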